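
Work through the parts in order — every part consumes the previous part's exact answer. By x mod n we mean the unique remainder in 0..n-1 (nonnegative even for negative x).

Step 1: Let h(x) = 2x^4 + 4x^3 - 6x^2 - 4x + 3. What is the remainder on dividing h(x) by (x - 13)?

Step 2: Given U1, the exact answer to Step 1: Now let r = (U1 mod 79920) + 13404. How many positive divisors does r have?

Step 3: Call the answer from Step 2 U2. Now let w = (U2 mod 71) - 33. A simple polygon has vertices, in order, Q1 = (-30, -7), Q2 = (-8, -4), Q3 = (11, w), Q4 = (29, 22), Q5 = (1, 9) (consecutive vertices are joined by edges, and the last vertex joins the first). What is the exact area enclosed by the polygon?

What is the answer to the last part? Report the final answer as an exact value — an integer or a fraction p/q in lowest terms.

1925/2

Step 1: remainder = value at the root: 2*(13)^4 + 4*(13)^3 - 6*(13)^2 - 4*(13)^1 + 3 = (57122) + (8788) + (-1014) + (-52) + (3) = 64847; answer 64847
Step 2: U1 = 64847; r = 78251; 78251 = 17 * 4603; number of divisors = (1+1) * (1+1) = 4; answer 4
Step 3: U2 = 4; w = -29; cross terms: (-30*-4 - -8*-7)=64, (-8*-29 - 11*-4)=276, (11*22 - 29*-29)=1083, (29*9 - 1*22)=239, (1*-7 - -30*9)=263; twice the area = |1925| = 1925; area = 1925/2; answer 1925/2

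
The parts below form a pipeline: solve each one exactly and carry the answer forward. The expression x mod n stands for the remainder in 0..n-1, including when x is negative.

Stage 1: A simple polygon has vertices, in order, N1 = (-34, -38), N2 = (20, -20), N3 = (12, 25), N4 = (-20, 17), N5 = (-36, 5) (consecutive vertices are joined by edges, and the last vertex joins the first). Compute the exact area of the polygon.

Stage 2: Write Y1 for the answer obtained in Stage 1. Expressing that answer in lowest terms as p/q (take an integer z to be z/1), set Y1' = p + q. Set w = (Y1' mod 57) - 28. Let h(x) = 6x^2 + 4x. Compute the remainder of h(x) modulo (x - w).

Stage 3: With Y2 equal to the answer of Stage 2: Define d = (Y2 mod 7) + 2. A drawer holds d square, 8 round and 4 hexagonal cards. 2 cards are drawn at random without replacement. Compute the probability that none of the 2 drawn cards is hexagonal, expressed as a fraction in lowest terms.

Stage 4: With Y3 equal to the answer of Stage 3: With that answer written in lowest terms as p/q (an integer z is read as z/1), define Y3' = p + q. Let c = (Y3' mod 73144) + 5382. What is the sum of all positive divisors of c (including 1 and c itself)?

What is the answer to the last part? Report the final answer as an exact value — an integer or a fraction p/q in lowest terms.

6000

Stage 1: cross terms: (-34*-20 - 20*-38)=1440, (20*25 - 12*-20)=740, (12*17 - -20*25)=704, (-20*5 - -36*17)=512, (-36*-38 - -34*5)=1538; twice the area = |4934| = 4934; area = 2467; answer 2467
Stage 2: Y1 = 2467; threaded value p + q = 2468; w = -11; remainder = value at the root: 6*(-11)^2 + 4*(-11)^1 = (726) + (-44) = 682; answer 682
Stage 3: Y2 = 682; d = 5; total draws C(17,2) = 136; favorable C(13,2) = 78; P = 39/68; answer 39/68
Stage 4: Y3 = 39/68; threaded value p + q = 107; c = 5489; 5489 = 11 * 499; sigma = (1 + 11) * (1 + 499) = 12 * 500 = 6000; answer 6000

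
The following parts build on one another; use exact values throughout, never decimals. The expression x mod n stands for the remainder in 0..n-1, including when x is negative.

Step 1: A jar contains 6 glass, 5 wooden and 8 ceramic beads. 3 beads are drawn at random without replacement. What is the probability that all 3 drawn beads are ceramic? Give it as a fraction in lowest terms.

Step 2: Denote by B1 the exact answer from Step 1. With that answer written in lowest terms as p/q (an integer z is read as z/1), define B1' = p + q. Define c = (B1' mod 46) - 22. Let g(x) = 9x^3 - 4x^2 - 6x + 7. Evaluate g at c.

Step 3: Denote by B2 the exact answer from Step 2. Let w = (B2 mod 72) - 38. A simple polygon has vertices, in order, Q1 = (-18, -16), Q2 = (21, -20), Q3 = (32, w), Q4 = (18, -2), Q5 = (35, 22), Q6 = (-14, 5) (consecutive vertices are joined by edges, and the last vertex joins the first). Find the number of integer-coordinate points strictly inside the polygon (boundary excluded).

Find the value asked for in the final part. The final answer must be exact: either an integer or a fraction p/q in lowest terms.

Step 1: total draws C(19,3) = 969; favorable C(8,3) = 56; P = 56/969; answer 56/969
Step 2: B1 = 56/969; threaded value p + q = 1025; c = -9; 9*(-9)^3 - 4*(-9)^2 - 6*(-9)^1 + 7 = (-6561) + (-324) + (54) + (7) = -6824; answer -6824
Step 3: B2 = -6824; w = -22; cross terms: (-18*-20 - 21*-16)=696, (21*-22 - 32*-20)=178, (32*-2 - 18*-22)=332, (18*22 - 35*-2)=466, (35*5 - -14*22)=483, (-14*-16 - -18*5)=314; twice the area = |2469| = 2469; area = 2469/2; boundary points = 1 + 1 + 2 + 1 + 1 + 1 = 7; strictly interior points = area - boundary/2 + 1 = 1232; answer 1232

1232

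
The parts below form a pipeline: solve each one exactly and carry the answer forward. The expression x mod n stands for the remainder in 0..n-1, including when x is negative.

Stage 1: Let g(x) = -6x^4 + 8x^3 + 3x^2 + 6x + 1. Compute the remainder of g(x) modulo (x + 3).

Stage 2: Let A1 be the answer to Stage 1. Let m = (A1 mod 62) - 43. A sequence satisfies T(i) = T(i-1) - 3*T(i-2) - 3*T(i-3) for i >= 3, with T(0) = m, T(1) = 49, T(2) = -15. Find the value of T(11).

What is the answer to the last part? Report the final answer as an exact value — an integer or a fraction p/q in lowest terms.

52179

Stage 1: remainder = value at the root: -6*(-3)^4 + 8*(-3)^3 + 3*(-3)^2 + 6*(-3)^1 + 1 = (-486) + (-216) + (27) + (-18) + (1) = -692; answer -692
Stage 2: A1 = -692; m = 9; T(3) = 1*(-15) - 3*(49) - 3*(9) = -189; iterating: T(3)=-189, T(4)=-291, T(5)=321, T(6)=1761, T(7)=1671, T(8)=-4575, T(9)=-14871, T(10)=-6159, T(11)=52179; answer 52179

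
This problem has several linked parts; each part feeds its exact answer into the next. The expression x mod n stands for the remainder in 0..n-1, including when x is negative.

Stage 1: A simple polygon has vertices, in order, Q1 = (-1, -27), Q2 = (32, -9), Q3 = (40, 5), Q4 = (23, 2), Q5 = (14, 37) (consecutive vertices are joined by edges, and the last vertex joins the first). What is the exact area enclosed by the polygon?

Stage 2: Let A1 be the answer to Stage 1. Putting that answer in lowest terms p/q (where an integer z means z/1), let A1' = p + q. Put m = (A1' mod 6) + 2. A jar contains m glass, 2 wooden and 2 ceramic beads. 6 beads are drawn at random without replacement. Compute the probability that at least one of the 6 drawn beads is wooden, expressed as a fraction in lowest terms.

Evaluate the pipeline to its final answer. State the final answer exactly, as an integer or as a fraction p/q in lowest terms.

Stage 1: cross terms: (-1*-9 - 32*-27)=873, (32*5 - 40*-9)=520, (40*2 - 23*5)=-35, (23*37 - 14*2)=823, (14*-27 - -1*37)=-341; twice the area = |1840| = 1840; area = 920; answer 920
Stage 2: A1 = 920; threaded value p + q = 921; m = 5; total draws C(9,6) = 84; complement C(7,6) = 7; favorable 84 - 7 = 77; P = 11/12; answer 11/12

11/12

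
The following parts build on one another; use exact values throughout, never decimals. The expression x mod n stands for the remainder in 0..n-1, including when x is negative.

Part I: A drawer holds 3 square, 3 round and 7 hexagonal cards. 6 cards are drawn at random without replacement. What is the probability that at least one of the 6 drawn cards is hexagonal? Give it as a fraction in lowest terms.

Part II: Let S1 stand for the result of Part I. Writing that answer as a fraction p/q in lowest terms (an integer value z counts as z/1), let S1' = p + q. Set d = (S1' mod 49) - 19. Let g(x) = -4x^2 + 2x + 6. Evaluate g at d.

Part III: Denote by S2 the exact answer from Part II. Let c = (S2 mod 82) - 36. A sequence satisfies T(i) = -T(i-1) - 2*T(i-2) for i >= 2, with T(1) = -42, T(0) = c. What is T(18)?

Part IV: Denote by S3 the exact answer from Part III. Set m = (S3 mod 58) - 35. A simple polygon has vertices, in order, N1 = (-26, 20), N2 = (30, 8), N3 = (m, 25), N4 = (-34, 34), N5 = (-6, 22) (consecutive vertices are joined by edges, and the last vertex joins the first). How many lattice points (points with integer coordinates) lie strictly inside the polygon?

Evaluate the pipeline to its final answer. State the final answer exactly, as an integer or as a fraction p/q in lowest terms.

280

Part I: total draws C(13,6) = 1716; complement C(6,6) = 1; favorable 1716 - 1 = 1715; P = 1715/1716; answer 1715/1716
Part II: S1 = 1715/1716; threaded value p + q = 3431; d = -18; -4*(-18)^2 + 2*(-18)^1 + 6 = (-1296) + (-36) + (6) = -1326; answer -1326
Part III: S2 = -1326; c = 32; T(2) = -1*(-42) - 2*(32) = -22; iterating: T(2)=-22, T(3)=106, T(4)=-62, T(5)=-150, T(6)=274, T(7)=26, T(8)=-574, T(9)=522, T(10)=626, T(11)=-1670, T(12)=418, T(13)=2922, T(14)=-3758, T(15)=-2086, T(16)=9602, T(17)=-5430, T(18)=-13774; answer -13774
Part IV: S3 = -13774; m = -5; cross terms: (-26*8 - 30*20)=-808, (30*25 - -5*8)=790, (-5*34 - -34*25)=680, (-34*22 - -6*34)=-544, (-6*20 - -26*22)=452; twice the area = |570| = 570; area = 285; boundary points = 4 + 1 + 1 + 4 + 2 = 12; strictly interior points = area - boundary/2 + 1 = 280; answer 280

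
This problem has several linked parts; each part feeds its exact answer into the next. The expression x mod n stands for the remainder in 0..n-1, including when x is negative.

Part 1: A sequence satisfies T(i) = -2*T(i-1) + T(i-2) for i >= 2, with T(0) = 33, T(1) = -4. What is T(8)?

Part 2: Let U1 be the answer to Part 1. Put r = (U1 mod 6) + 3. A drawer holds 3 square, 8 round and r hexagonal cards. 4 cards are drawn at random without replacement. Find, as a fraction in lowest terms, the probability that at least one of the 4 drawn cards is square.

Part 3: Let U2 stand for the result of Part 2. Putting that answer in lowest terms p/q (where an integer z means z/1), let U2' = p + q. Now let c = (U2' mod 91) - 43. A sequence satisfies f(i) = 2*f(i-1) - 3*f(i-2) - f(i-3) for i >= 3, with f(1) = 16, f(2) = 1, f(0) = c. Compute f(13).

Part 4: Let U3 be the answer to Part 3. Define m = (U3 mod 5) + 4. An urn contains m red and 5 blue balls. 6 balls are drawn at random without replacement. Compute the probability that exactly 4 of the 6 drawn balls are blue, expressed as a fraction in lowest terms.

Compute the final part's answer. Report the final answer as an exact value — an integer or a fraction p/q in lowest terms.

5/14

Part 1: T(2) = -2*(-4) + 1*(33) = 41; iterating: T(2)=41, T(3)=-86, T(4)=213, T(5)=-512, T(6)=1237, T(7)=-2986, T(8)=7209; answer 7209
Part 2: U1 = 7209; r = 6; total draws C(17,4) = 2380; complement C(14,4) = 1001; favorable 2380 - 1001 = 1379; P = 197/340; answer 197/340
Part 3: U2 = 197/340; threaded value p + q = 537; c = 39; f(3) = 2*(1) - 3*(16) - 1*(39) = -85; iterating: f(3)=-85, f(4)=-189, f(5)=-124, f(6)=404, f(7)=1369, f(8)=1650, f(9)=-1211, f(10)=-8741, f(11)=-15499, f(12)=-3564, f(13)=48110; answer 48110
Part 4: U3 = 48110; m = 4; total draws C(9,6) = 84; favorable C(5,4)*C(4,2) = 30; P = 5/14; answer 5/14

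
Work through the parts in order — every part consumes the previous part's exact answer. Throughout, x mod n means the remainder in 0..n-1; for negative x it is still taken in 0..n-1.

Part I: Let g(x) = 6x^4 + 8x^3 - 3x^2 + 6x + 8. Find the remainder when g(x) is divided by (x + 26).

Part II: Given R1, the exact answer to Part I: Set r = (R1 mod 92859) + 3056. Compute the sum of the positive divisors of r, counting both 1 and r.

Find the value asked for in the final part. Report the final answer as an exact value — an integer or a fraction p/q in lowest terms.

Part I: remainder = value at the root: 6*(-26)^4 + 8*(-26)^3 - 3*(-26)^2 + 6*(-26)^1 + 8 = (2741856) + (-140608) + (-2028) + (-156) + (8) = 2599072; answer 2599072
Part II: R1 = 2599072; r = 94935; 94935 = 3 * 5 * 6329; sigma = (1 + 3) * (1 + 5) * (1 + 6329) = 4 * 6 * 6330 = 151920; answer 151920

151920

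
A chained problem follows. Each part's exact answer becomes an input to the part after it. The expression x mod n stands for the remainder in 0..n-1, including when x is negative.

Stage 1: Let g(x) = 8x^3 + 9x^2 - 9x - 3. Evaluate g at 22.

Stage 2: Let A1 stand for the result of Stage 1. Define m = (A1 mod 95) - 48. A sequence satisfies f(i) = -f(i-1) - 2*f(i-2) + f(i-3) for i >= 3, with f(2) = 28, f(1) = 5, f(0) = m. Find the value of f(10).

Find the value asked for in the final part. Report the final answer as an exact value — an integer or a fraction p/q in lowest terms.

Stage 1: 8*(22)^3 + 9*(22)^2 - 9*(22)^1 - 3 = (85184) + (4356) + (-198) + (-3) = 89339; answer 89339
Stage 2: A1 = 89339; m = -9; f(3) = -1*(28) - 2*(5) + 1*(-9) = -47; iterating: f(3)=-47, f(4)=-4, f(5)=126, f(6)=-165, f(7)=-91, f(8)=547, f(9)=-530, f(10)=-655; answer -655

-655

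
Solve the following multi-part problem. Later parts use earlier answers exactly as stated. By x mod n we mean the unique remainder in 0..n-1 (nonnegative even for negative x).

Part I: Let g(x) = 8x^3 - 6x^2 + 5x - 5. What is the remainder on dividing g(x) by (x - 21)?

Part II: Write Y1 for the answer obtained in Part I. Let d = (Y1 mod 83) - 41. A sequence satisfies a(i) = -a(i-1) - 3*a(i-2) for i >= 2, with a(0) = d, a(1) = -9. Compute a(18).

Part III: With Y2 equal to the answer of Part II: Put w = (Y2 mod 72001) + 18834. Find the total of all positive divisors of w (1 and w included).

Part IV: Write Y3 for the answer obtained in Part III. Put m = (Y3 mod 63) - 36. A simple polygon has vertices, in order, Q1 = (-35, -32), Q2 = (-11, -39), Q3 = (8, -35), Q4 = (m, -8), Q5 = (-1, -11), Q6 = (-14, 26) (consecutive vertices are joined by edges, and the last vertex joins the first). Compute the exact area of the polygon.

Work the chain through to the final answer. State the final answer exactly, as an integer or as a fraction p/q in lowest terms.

1336

Part I: remainder = value at the root: 8*(21)^3 - 6*(21)^2 + 5*(21)^1 - 5 = (74088) + (-2646) + (105) + (-5) = 71542; answer 71542
Part II: Y1 = 71542; d = 38; a(2) = -1*(-9) - 3*(38) = -105; iterating: a(2)=-105, a(3)=132, a(4)=183, a(5)=-579, a(6)=30, a(7)=1707, a(8)=-1797, a(9)=-3324, a(10)=8715, a(11)=1257, a(12)=-27402, a(13)=23631, a(14)=58575, a(15)=-129468, a(16)=-46257, a(17)=434661, a(18)=-295890; answer -295890
Part III: Y2 = -295890; w = 82949; 82949 = 109 * 761; sigma = (1 + 109) * (1 + 761) = 110 * 762 = 83820; answer 83820
Part IV: Y3 = 83820; m = -6; cross terms: (-35*-39 - -11*-32)=1013, (-11*-35 - 8*-39)=697, (8*-8 - -6*-35)=-274, (-6*-11 - -1*-8)=58, (-1*26 - -14*-11)=-180, (-14*-32 - -35*26)=1358; twice the area = |2672| = 2672; area = 1336; answer 1336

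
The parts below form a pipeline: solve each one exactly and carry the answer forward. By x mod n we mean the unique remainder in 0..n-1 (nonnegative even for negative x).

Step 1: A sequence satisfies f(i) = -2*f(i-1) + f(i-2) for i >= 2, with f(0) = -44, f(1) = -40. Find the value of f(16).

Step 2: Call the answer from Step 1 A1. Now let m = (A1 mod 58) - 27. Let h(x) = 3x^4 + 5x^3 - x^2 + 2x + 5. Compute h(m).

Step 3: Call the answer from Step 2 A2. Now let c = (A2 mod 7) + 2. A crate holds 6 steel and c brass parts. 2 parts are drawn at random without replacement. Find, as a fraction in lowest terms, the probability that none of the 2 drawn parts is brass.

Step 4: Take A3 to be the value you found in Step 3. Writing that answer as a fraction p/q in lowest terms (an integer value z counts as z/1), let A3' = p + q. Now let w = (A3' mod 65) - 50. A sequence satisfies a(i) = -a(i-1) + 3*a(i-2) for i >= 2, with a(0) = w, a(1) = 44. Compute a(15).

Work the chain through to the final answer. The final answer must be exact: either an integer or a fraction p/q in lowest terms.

4000373

Step 1: f(2) = -2*(-40) + 1*(-44) = 36; iterating: f(2)=36, f(3)=-112, f(4)=260, f(5)=-632, f(6)=1524, f(7)=-3680, f(8)=8884, f(9)=-21448, f(10)=51780, f(11)=-125008, f(12)=301796, f(13)=-728600, f(14)=1758996, f(15)=-4246592, f(16)=10252180; answer 10252180
Step 2: A1 = 10252180; m = 15; 3*(15)^4 + 5*(15)^3 - 1*(15)^2 + 2*(15)^1 + 5 = (151875) + (16875) + (-225) + (30) + (5) = 168560; answer 168560
Step 3: A2 = 168560; c = 2; total draws C(8,2) = 28; favorable C(6,2) = 15; P = 15/28; answer 15/28
Step 4: A3 = 15/28; threaded value p + q = 43; w = -7; a(2) = -1*(44) + 3*(-7) = -65; iterating: a(2)=-65, a(3)=197, a(4)=-392, a(5)=983, a(6)=-2159, a(7)=5108, a(8)=-11585, a(9)=26909, a(10)=-61664, a(11)=142391, a(12)=-327383, a(13)=754556, a(14)=-1736705, a(15)=4000373; answer 4000373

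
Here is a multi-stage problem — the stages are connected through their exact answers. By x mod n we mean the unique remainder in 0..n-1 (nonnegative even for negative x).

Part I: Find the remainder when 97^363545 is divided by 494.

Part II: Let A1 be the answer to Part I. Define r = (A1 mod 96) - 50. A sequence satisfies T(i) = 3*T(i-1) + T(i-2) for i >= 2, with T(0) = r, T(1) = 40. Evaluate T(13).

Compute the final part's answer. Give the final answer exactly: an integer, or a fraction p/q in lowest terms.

69676600

Part I: squarings mod 494: 97^1=97, 97^2=23, 97^4=35, 97^8=237, 97^16=347, 97^32=367, 97^64=321, 97^128=289, 97^256=35, 97^512=237, 97^1024=347, 97^2048=367, 97^4096=321, 97^8192=289, 97^16384=35, 97^32768=237, 97^65536=347, 97^131072=367, 97^262144=321; 97^363545 = 97^1 * 97^8 * 97^16 * 97^1024 * 97^2048 * 97^32768 * 97^65536 * 97^262144 = 67 (mod 494); answer 67
Part II: A1 = 67; r = 17; T(2) = 3*(40) + 1*(17) = 137; iterating: T(2)=137, T(3)=451, T(4)=1490, T(5)=4921, T(6)=16253, T(7)=53680, T(8)=177293, T(9)=585559, T(10)=1933970, T(11)=6387469, T(12)=21096377, T(13)=69676600; answer 69676600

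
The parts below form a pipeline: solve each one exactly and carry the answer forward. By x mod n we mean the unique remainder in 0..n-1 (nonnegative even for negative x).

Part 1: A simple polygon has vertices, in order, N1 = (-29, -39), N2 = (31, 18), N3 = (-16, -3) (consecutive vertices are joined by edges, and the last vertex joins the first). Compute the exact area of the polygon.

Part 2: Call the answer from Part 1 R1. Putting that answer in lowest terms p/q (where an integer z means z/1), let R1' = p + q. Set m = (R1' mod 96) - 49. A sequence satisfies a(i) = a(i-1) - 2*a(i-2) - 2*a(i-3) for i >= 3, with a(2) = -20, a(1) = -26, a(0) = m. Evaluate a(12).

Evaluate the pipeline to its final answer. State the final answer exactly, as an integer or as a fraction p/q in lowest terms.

260

Part 1: cross terms: (-29*18 - 31*-39)=687, (31*-3 - -16*18)=195, (-16*-39 - -29*-3)=537; twice the area = |1419| = 1419; area = 1419/2; answer 1419/2
Part 2: R1 = 1419/2; threaded value p + q = 1421; m = 28; a(3) = 1*(-20) - 2*(-26) - 2*(28) = -24; iterating: a(3)=-24, a(4)=68, a(5)=156, a(6)=68, a(7)=-380, a(8)=-828, a(9)=-204, a(10)=2212, a(11)=4276, a(12)=260; answer 260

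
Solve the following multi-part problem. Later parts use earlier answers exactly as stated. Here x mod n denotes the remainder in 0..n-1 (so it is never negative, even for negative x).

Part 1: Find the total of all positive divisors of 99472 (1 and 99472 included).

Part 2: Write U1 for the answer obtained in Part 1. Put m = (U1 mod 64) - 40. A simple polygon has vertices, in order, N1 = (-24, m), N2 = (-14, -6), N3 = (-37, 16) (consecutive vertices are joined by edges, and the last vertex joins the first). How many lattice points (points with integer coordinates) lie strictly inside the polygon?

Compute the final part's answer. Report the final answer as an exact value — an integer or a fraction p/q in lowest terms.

Part 1: 99472 = 2^4 * 6217; sigma = (1 + 2 + 4 + 8 + 16) * (1 + 6217) = 31 * 6218 = 192758; answer 192758
Part 2: U1 = 192758; m = 14; cross terms: (-24*-6 - -14*14)=340, (-14*16 - -37*-6)=-446, (-37*14 - -24*16)=-134; twice the area = |-240| = 240; area = 120; boundary points = 10 + 1 + 1 = 12; strictly interior points = area - boundary/2 + 1 = 115; answer 115

115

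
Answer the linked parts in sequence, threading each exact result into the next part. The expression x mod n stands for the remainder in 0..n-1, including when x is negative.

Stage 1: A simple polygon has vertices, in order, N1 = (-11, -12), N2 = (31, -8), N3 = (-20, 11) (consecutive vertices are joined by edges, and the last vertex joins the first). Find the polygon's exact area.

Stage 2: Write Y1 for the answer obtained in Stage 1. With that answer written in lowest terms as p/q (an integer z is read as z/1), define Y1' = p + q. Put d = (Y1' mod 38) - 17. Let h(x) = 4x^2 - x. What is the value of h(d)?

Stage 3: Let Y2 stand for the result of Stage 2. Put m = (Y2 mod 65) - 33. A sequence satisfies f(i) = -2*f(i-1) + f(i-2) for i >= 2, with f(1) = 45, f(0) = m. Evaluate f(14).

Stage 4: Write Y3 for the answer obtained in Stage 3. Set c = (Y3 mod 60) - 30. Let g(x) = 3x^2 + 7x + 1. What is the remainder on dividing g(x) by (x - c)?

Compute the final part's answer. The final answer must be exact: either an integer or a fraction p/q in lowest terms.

41

Stage 1: cross terms: (-11*-8 - 31*-12)=460, (31*11 - -20*-8)=181, (-20*-12 - -11*11)=361; twice the area = |1002| = 1002; area = 501; answer 501
Stage 2: Y1 = 501; threaded value p + q = 502; d = -9; 4*(-9)^2 - 1*(-9)^1 = (324) + (9) = 333; answer 333
Stage 3: Y2 = 333; m = -25; f(2) = -2*(45) + 1*(-25) = -115; iterating: f(2)=-115, f(3)=275, f(4)=-665, f(5)=1605, f(6)=-3875, f(7)=9355, f(8)=-22585, f(9)=54525, f(10)=-131635, f(11)=317795, f(12)=-767225, f(13)=1852245, f(14)=-4471715; answer -4471715
Stage 4: Y3 = -4471715; c = -5; remainder = value at the root: 3*(-5)^2 + 7*(-5)^1 + 1 = (75) + (-35) + (1) = 41; answer 41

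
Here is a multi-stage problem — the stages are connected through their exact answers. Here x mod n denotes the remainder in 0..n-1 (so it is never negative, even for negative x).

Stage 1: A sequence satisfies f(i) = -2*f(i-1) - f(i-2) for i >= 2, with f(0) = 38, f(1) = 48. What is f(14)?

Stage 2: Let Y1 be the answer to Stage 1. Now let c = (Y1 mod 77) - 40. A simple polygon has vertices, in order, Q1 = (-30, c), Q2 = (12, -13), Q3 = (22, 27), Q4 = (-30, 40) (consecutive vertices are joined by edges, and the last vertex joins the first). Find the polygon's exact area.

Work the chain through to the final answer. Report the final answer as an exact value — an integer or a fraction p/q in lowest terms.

Stage 1: f(2) = -2*(48) - 1*(38) = -134; iterating: f(2)=-134, f(3)=220, f(4)=-306, f(5)=392, f(6)=-478, f(7)=564, f(8)=-650, f(9)=736, f(10)=-822, f(11)=908, f(12)=-994, f(13)=1080, f(14)=-1166; answer -1166
Stage 2: Y1 = -1166; c = 26; cross terms: (-30*-13 - 12*26)=78, (12*27 - 22*-13)=610, (22*40 - -30*27)=1690, (-30*26 - -30*40)=420; twice the area = |2798| = 2798; area = 1399; answer 1399

1399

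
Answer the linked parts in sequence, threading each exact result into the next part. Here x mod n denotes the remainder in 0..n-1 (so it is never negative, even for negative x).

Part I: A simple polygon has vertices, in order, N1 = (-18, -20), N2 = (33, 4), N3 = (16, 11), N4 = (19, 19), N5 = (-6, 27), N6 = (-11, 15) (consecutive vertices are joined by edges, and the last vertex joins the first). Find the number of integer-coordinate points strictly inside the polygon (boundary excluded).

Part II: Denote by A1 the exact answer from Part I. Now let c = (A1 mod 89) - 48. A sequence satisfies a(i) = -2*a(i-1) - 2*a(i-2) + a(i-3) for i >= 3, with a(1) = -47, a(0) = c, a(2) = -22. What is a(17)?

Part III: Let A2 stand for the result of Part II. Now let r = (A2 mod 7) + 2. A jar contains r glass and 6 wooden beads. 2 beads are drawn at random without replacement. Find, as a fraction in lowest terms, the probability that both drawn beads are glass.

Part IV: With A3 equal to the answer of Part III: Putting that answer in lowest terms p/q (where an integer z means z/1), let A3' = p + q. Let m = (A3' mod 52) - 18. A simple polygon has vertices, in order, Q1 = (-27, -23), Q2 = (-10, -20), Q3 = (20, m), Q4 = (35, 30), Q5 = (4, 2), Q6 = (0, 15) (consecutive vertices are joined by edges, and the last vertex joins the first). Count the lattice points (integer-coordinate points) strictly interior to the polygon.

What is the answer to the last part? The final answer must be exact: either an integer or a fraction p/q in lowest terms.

Part I: cross terms: (-18*4 - 33*-20)=588, (33*11 - 16*4)=299, (16*19 - 19*11)=95, (19*27 - -6*19)=627, (-6*15 - -11*27)=207, (-11*-20 - -18*15)=490; twice the area = |2306| = 2306; area = 1153; boundary points = 3 + 1 + 1 + 1 + 1 + 7 = 14; strictly interior points = area - boundary/2 + 1 = 1147; answer 1147
Part II: A1 = 1147; c = 31; a(3) = -2*(-22) - 2*(-47) + 1*(31) = 169; iterating: a(3)=169, a(4)=-341, a(5)=322, a(6)=207, a(7)=-1399, a(8)=2706, a(9)=-2407, a(10)=-1997, a(11)=11514, a(12)=-21441, a(13)=17857, a(14)=18682, a(15)=-94519, a(16)=169531, a(17)=-131342; answer -131342
Part III: A2 = -131342; r = 8; total draws C(14,2) = 91; favorable C(8,2) = 28; P = 4/13; answer 4/13
Part IV: A3 = 4/13; threaded value p + q = 17; m = -1; cross terms: (-27*-20 - -10*-23)=310, (-10*-1 - 20*-20)=410, (20*30 - 35*-1)=635, (35*2 - 4*30)=-50, (4*15 - 0*2)=60, (0*-23 - -27*15)=405; twice the area = |1770| = 1770; area = 885; boundary points = 1 + 1 + 1 + 1 + 1 + 1 = 6; strictly interior points = area - boundary/2 + 1 = 883; answer 883

883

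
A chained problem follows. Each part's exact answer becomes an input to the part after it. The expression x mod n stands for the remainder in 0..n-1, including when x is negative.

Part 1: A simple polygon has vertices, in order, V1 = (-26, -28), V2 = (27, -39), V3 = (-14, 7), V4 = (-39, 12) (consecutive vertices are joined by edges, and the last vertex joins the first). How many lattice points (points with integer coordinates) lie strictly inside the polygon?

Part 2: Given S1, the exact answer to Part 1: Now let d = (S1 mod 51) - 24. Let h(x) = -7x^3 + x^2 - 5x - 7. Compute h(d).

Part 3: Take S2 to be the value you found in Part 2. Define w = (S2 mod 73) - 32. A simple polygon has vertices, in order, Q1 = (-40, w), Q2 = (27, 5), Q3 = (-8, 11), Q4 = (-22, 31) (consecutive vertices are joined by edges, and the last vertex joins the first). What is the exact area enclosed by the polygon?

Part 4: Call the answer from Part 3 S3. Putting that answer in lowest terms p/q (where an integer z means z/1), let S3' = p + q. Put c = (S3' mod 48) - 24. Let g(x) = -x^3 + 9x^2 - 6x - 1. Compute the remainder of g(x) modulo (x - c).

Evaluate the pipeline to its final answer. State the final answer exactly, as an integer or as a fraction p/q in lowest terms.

Part 1: cross terms: (-26*-39 - 27*-28)=1770, (27*7 - -14*-39)=-357, (-14*12 - -39*7)=105, (-39*-28 - -26*12)=1404; twice the area = |2922| = 2922; area = 1461; boundary points = 1 + 1 + 5 + 1 = 8; strictly interior points = area - boundary/2 + 1 = 1458; answer 1458
Part 2: S1 = 1458; d = 6; -7*(6)^3 + 1*(6)^2 - 5*(6)^1 - 7 = (-1512) + (36) + (-30) + (-7) = -1513; answer -1513
Part 3: S2 = -1513; w = -12; cross terms: (-40*5 - 27*-12)=124, (27*11 - -8*5)=337, (-8*31 - -22*11)=-6, (-22*-12 - -40*31)=1504; twice the area = |1959| = 1959; area = 1959/2; answer 1959/2
Part 4: S3 = 1959/2; threaded value p + q = 1961; c = 17; remainder = value at the root: -1*(17)^3 + 9*(17)^2 - 6*(17)^1 - 1 = (-4913) + (2601) + (-102) + (-1) = -2415; answer -2415

-2415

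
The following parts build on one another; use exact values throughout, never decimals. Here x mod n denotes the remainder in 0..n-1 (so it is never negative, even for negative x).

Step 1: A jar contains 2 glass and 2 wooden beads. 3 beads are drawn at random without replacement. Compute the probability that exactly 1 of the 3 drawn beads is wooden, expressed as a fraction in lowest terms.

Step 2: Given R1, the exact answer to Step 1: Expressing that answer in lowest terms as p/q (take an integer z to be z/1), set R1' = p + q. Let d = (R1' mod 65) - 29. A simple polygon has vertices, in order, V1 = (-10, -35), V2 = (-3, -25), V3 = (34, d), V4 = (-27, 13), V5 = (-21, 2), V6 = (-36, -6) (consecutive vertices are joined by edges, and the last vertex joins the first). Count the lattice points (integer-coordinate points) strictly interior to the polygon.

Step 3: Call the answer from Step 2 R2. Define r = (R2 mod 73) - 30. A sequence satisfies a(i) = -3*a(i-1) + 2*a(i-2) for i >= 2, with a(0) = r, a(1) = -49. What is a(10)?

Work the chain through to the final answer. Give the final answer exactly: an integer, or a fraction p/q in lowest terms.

4573593

Step 1: total draws C(4,3) = 4; favorable C(2,1)*C(2,2) = 2; P = 1/2; answer 1/2
Step 2: R1 = 1/2; threaded value p + q = 3; d = -26; cross terms: (-10*-25 - -3*-35)=145, (-3*-26 - 34*-25)=928, (34*13 - -27*-26)=-260, (-27*2 - -21*13)=219, (-21*-6 - -36*2)=198, (-36*-35 - -10*-6)=1200; twice the area = |2430| = 2430; area = 1215; boundary points = 1 + 1 + 1 + 1 + 1 + 1 = 6; strictly interior points = area - boundary/2 + 1 = 1213; answer 1213
Step 3: R2 = 1213; r = 15; a(2) = -3*(-49) + 2*(15) = 177; iterating: a(2)=177, a(3)=-629, a(4)=2241, a(5)=-7981, a(6)=28425, a(7)=-101237, a(8)=360561, a(9)=-1284157, a(10)=4573593; answer 4573593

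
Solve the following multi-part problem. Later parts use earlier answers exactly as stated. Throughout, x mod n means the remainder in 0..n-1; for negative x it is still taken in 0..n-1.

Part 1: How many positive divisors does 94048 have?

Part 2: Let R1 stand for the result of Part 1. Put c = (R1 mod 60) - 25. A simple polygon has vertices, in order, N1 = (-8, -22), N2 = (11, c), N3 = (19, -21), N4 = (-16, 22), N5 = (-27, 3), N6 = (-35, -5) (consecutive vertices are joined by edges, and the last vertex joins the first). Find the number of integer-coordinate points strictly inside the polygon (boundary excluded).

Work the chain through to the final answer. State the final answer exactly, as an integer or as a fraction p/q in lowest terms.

971

Part 1: 94048 = 2^5 * 2939; number of divisors = (5+1) * (1+1) = 12; answer 12
Part 2: R1 = 12; c = -13; cross terms: (-8*-13 - 11*-22)=346, (11*-21 - 19*-13)=16, (19*22 - -16*-21)=82, (-16*3 - -27*22)=546, (-27*-5 - -35*3)=240, (-35*-22 - -8*-5)=730; twice the area = |1960| = 1960; area = 980; boundary points = 1 + 8 + 1 + 1 + 8 + 1 = 20; strictly interior points = area - boundary/2 + 1 = 971; answer 971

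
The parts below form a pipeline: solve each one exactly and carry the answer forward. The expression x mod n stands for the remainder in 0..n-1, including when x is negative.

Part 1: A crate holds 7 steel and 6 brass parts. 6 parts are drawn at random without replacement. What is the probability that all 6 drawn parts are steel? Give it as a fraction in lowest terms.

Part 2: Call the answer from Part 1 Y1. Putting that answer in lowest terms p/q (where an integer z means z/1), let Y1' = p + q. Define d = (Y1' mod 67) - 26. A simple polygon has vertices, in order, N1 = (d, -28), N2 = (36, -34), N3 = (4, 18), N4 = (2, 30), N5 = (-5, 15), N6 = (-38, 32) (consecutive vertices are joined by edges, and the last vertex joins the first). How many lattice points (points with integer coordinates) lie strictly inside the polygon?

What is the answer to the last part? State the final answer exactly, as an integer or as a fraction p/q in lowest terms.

1005

Part 1: total draws C(13,6) = 1716; favorable C(7,6) = 7; P = 7/1716; answer 7/1716
Part 2: Y1 = 7/1716; threaded value p + q = 1723; d = 22; cross terms: (22*-34 - 36*-28)=260, (36*18 - 4*-34)=784, (4*30 - 2*18)=84, (2*15 - -5*30)=180, (-5*32 - -38*15)=410, (-38*-28 - 22*32)=360; twice the area = |2078| = 2078; area = 1039; boundary points = 2 + 4 + 2 + 1 + 1 + 60 = 70; strictly interior points = area - boundary/2 + 1 = 1005; answer 1005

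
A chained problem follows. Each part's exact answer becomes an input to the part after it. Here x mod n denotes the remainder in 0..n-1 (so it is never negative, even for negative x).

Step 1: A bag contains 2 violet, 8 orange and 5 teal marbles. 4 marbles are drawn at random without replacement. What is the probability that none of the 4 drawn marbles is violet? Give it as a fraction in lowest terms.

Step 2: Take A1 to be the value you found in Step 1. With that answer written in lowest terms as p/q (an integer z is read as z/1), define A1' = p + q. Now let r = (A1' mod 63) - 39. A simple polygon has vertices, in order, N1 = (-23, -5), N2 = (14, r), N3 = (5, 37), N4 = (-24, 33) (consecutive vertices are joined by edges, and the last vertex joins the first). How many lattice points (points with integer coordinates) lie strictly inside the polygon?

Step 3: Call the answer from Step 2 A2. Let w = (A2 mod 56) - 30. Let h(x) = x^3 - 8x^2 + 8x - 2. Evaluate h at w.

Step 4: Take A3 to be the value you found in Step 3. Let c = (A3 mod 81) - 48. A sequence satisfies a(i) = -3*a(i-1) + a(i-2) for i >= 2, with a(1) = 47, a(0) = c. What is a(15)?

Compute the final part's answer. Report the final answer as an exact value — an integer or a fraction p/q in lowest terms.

995137070

Step 1: total draws C(15,4) = 1365; favorable C(13,4) = 715; P = 11/21; answer 11/21
Step 2: A1 = 11/21; threaded value p + q = 32; r = -7; cross terms: (-23*-7 - 14*-5)=231, (14*37 - 5*-7)=553, (5*33 - -24*37)=1053, (-24*-5 - -23*33)=879; twice the area = |2716| = 2716; area = 1358; boundary points = 1 + 1 + 1 + 1 = 4; strictly interior points = area - boundary/2 + 1 = 1357; answer 1357
Step 3: A2 = 1357; w = -17; 1*(-17)^3 - 8*(-17)^2 + 8*(-17)^1 - 2 = (-4913) + (-2312) + (-136) + (-2) = -7363; answer -7363
Step 4: A3 = -7363; c = -40; a(2) = -3*(47) + 1*(-40) = -181; iterating: a(2)=-181, a(3)=590, a(4)=-1951, a(5)=6443, a(6)=-21280, a(7)=70283, a(8)=-232129, a(9)=766670, a(10)=-2532139, a(11)=8363087, a(12)=-27621400, a(13)=91227287, a(14)=-301303261, a(15)=995137070; answer 995137070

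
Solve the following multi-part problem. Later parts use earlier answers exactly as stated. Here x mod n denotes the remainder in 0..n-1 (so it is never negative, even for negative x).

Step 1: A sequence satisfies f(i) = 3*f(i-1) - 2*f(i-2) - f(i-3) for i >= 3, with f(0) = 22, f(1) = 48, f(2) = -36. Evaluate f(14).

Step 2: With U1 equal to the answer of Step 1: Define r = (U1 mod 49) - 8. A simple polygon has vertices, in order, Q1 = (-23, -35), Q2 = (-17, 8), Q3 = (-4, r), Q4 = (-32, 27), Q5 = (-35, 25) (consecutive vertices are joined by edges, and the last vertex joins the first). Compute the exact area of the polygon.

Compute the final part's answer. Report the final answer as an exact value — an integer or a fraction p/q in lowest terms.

845

Step 1: f(3) = 3*(-36) - 2*(48) - 1*(22) = -226; iterating: f(3)=-226, f(4)=-654, f(5)=-1474, f(6)=-2888, f(7)=-5062, f(8)=-7936, f(9)=-10796, f(10)=-11454, f(11)=-4834, f(12)=19202, f(13)=78728, f(14)=202614; answer 202614
Step 2: U1 = 202614; r = 40; cross terms: (-23*8 - -17*-35)=-779, (-17*40 - -4*8)=-648, (-4*27 - -32*40)=1172, (-32*25 - -35*27)=145, (-35*-35 - -23*25)=1800; twice the area = |1690| = 1690; area = 845; answer 845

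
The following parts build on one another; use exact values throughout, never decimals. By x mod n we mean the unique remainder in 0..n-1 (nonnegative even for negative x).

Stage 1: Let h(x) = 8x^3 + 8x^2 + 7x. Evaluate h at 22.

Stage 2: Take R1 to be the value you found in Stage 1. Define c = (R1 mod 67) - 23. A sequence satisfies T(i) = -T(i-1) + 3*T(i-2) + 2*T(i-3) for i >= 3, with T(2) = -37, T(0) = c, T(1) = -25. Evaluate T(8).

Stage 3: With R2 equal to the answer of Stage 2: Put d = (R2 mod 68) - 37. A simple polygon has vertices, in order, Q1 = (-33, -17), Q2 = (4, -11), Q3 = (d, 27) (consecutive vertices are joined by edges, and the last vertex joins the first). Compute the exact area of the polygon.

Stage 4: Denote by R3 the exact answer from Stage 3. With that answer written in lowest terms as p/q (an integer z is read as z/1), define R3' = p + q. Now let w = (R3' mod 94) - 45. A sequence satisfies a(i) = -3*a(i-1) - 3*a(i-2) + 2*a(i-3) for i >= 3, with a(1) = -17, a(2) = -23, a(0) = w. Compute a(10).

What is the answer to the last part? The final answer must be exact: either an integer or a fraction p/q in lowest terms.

Stage 1: 8*(22)^3 + 8*(22)^2 + 7*(22)^1 = (85184) + (3872) + (154) = 89210; answer 89210
Stage 2: R1 = 89210; c = 10; T(3) = -1*(-37) + 3*(-25) + 2*(10) = -18; iterating: T(3)=-18, T(4)=-143, T(5)=15, T(6)=-480, T(7)=239, T(8)=-1649; answer -1649
Stage 3: R2 = -1649; d = 14; cross terms: (-33*-11 - 4*-17)=431, (4*27 - 14*-11)=262, (14*-17 - -33*27)=653; twice the area = |1346| = 1346; area = 673; answer 673
Stage 4: R3 = 673; threaded value p + q = 674; w = -29; a(3) = -3*(-23) - 3*(-17) + 2*(-29) = 62; iterating: a(3)=62, a(4)=-151, a(5)=221, a(6)=-86, a(7)=-707, a(8)=2821, a(9)=-6514, a(10)=9665; answer 9665

9665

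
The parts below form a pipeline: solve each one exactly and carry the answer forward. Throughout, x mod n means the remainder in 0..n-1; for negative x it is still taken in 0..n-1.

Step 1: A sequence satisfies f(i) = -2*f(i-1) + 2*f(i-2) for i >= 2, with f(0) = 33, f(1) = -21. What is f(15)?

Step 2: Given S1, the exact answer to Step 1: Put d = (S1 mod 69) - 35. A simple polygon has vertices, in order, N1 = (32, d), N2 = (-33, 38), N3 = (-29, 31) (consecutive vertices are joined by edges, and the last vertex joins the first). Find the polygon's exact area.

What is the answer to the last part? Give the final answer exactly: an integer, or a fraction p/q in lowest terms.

199/2

Step 1: f(2) = -2*(-21) + 2*(33) = 108; iterating: f(2)=108, f(3)=-258, f(4)=732, f(5)=-1980, f(6)=5424, f(7)=-14808, f(8)=40464, f(9)=-110544, f(10)=302016, f(11)=-825120, f(12)=2254272, f(13)=-6158784, f(14)=16826112, f(15)=-45969792; answer -45969792
Step 2: S1 = -45969792; d = -26; cross terms: (32*38 - -33*-26)=358, (-33*31 - -29*38)=79, (-29*-26 - 32*31)=-238; twice the area = |199| = 199; area = 199/2; answer 199/2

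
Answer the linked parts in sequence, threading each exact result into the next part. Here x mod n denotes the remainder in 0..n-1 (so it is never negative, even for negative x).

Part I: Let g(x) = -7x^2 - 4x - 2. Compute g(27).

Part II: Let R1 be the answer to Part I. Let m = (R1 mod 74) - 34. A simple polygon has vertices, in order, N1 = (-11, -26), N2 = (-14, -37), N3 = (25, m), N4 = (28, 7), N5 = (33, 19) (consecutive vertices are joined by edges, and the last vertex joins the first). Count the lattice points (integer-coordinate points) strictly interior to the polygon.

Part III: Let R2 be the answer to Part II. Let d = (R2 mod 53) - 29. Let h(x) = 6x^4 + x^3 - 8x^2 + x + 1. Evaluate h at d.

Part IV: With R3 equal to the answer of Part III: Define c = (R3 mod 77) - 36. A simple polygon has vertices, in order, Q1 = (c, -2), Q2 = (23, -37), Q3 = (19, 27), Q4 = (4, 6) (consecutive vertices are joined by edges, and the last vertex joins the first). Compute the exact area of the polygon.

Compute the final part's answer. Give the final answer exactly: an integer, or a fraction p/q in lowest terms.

1067/2

Part I: -7*(27)^2 - 4*(27)^1 - 2 = (-5103) + (-108) + (-2) = -5213; answer -5213
Part II: R1 = -5213; m = 7; cross terms: (-11*-37 - -14*-26)=43, (-14*7 - 25*-37)=827, (25*7 - 28*7)=-21, (28*19 - 33*7)=301, (33*-26 - -11*19)=-649; twice the area = |501| = 501; area = 501/2; boundary points = 1 + 1 + 3 + 1 + 1 = 7; strictly interior points = area - boundary/2 + 1 = 248; answer 248
Part III: R2 = 248; d = 7; 6*(7)^4 + 1*(7)^3 - 8*(7)^2 + 1*(7)^1 + 1 = (14406) + (343) + (-392) + (7) + (1) = 14365; answer 14365
Part IV: R3 = 14365; c = 7; cross terms: (7*-37 - 23*-2)=-213, (23*27 - 19*-37)=1324, (19*6 - 4*27)=6, (4*-2 - 7*6)=-50; twice the area = |1067| = 1067; area = 1067/2; answer 1067/2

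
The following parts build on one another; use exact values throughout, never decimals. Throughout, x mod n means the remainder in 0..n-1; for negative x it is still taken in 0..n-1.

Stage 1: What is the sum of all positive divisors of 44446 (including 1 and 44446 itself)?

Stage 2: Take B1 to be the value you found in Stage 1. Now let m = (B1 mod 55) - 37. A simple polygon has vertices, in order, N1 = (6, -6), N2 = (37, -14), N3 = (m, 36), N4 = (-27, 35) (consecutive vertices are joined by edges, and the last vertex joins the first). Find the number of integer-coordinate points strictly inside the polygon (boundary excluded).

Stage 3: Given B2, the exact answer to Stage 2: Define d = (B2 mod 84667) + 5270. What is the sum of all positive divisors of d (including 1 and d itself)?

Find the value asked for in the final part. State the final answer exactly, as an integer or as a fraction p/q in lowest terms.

12960

Stage 1: 44446 = 2 * 71 * 313; sigma = (1 + 2) * (1 + 71) * (1 + 313) = 3 * 72 * 314 = 67824; answer 67824
Stage 2: B1 = 67824; m = -28; cross terms: (6*-14 - 37*-6)=138, (37*36 - -28*-14)=940, (-28*35 - -27*36)=-8, (-27*-6 - 6*35)=-48; twice the area = |1022| = 1022; area = 511; boundary points = 1 + 5 + 1 + 1 = 8; strictly interior points = area - boundary/2 + 1 = 508; answer 508
Stage 3: B2 = 508; d = 5778; 5778 = 2 * 3^3 * 107; sigma = (1 + 2) * (1 + 3 + 9 + 27) * (1 + 107) = 3 * 40 * 108 = 12960; answer 12960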